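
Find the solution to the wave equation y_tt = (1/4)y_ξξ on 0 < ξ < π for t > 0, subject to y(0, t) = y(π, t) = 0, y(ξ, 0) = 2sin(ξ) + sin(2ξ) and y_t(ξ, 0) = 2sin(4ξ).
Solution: Separating variables: y = Σ [A_n cos(ω_n t) + B_n sin(ω_n t)] sin(nξ), ω_n = n/2. From ICs (B_n = velocity coefficient / ω_n): A_1=2, A_2=1, B_4=1.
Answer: y(ξ, t) = sin(2t)sin(4ξ) + 2sin(ξ)cos(t/2) + sin(2ξ)cos(t)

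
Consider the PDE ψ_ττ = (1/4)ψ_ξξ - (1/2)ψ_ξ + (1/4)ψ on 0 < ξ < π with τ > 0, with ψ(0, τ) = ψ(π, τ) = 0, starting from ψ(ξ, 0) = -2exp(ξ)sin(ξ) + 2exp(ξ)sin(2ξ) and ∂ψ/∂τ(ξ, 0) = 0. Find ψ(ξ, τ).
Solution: Substitute ψ = exp(ξ)u.
Then ψ_ξ = exp(ξ)(u_ξ + u), ψ_ξξ = exp(ξ)(u_ξξ + 2u_ξ + u), ψ_ττ = exp(ξ)u_ττ; substituting and dividing by exp(ξ), the lower-order terms cancel: u_ττ = (1/4)u_ξξ (standard wave equation).
Data for u: u(ξ,0) = exp(-ξ)ψ(ξ,0) = -2sin(ξ) + 2sin(2ξ); u_τ(ξ,0) = exp(-ξ)ψ_τ(ξ,0) = 0. The boundary conditions carry over: u(0,τ) = u(π,τ) = 0.
Separating variables: u = Σ [A_n cos(ω_n τ) + B_n sin(ω_n τ)] sin(nξ), ω_n = n/2. From ICs: A_1=-2, A_2=2.
So u(ξ,τ) = -2sin(ξ)cos(τ/2) + 2sin(2ξ)cos(τ), and ψ(ξ,τ) = exp(ξ)u(ξ,τ).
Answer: ψ(ξ, τ) = -2exp(ξ)sin(ξ)cos(τ/2) + 2exp(ξ)sin(2ξ)cos(τ)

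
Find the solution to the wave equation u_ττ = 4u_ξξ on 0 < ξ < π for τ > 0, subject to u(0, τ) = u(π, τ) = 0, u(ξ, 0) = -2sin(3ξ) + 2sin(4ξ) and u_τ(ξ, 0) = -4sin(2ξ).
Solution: Separating variables: u = Σ [A_n cos(ω_n τ) + B_n sin(ω_n τ)] sin(nξ), ω_n = 2n. From ICs (B_n = velocity coefficient / ω_n): A_3=-2, A_4=2, B_2=-1.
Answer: u(ξ, τ) = -sin(2ξ)sin(4τ) - 2sin(3ξ)cos(6τ) + 2sin(4ξ)cos(8τ)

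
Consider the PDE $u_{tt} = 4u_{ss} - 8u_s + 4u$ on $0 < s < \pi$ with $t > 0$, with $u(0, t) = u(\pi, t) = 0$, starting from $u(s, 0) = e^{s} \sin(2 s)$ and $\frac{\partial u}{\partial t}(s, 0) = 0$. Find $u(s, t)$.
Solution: Substitute $u = e^{s}w$, i.e. $w = e^{-s}u$.
By the product rule, $u_s = e^{s}(w_s + w)$, $u_{ss} = e^{s}(w_{ss} + 2w_s + w)$, $u_{tt} = e^{s}w_{tt}$.
Substituting into the PDE and dividing by $e^{s}$: $w_{tt} = 4(w_{ss} + 2w_s + w) - 8(w_s + w) + 4w$.
The lower-order terms cancel, leaving the standard wave equation $w_{tt} = 4w_{ss}$.
Initial data for $w$: $w(s,0) = e^{-s}u(s,0) = \sin(2 s)$; $w_t(s,0) = e^{-s}u_t(s,0) = 0$. The boundary conditions carry over: $w(0,t) = w(\pi,t) = 0$.
Solve for $w$:
  Using separation of variables $w = X(s)T(t)$:
  Eigenfunctions: $\sin(ns)$, $n = 1, 2, 3, \ldots$
  General solution: $w(s, t) = \sum [A_n \cos(2n t) + B_n \sin(2n t)] \sin(ns)$
  From $w(s,0) = \sin(2 s)$: $A_2=1$. From $w_t(s,0) = 0$: all $B_n = 0$.
Hence $w(s,t) = \sin(2 s) \cos(4 t)$.
Transform back: $u(s,t) = e^{s}w(s,t)$.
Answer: $u(s, t) = e^{s} \sin(2 s) \cos(4 t)$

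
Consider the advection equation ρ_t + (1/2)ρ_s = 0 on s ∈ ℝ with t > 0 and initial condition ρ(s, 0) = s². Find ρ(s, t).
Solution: By characteristics (ds/dt = 1/2), ρ(s,t) = f(s - (1/2)t) with f = ρ(·, 0).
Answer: ρ(s, t) = s² - st + (1/4)t²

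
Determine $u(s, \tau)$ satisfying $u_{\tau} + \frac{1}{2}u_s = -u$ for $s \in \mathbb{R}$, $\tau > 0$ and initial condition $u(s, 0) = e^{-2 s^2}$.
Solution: Substitute $u = e^{-\tau}w$.
Then $u_{\tau} = e^{-\tau}(w_{\tau} - w)$, $u_s = e^{-\tau}w_s$; substituting and dividing by $e^{-\tau}$, the lower-order terms cancel: $w_{\tau} + \frac{1}{2}w_s = 0$ (standard advection equation).
Data for $w$: $w(s,0) = u(s,0) = e^{-2 s^2}$.
By characteristics ($ds/d\tau = 1/2$), $w(s,\tau) = f(s - \frac{1}{2}\tau)$ with $f = w( \cdot , 0)$.
So $w(s,\tau) = e^{-2 (s - \tau/2)^2}$, and $u(s,\tau) = e^{-\tau}w(s,\tau)$.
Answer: $u(s, \tau) = e^{-\tau} e^{-2 (-\tau/2 + s)^2}$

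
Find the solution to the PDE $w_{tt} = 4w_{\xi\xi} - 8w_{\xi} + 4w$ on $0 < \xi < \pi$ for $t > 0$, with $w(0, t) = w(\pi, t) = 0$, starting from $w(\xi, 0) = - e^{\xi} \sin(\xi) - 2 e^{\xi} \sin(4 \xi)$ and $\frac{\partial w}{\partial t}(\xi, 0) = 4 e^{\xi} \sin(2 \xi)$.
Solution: Substitute $w = e^{\xi}u$, i.e. $u = e^{-\xi}w$.
By the product rule, $w_{\xi} = e^{\xi}(u_{\xi} + u)$, $w_{\xi\xi} = e^{\xi}(u_{\xi\xi} + 2u_{\xi} + u)$, $w_{tt} = e^{\xi}u_{tt}$.
Substituting into the PDE and dividing by $e^{\xi}$: $u_{tt} = 4(u_{\xi\xi} + 2u_{\xi} + u) - 8(u_{\xi} + u) + 4u$.
The lower-order terms cancel, leaving the standard wave equation $u_{tt} = 4u_{\xi\xi}$.
Initial data for $u$: $u(\xi,0) = e^{-\xi}w(\xi,0) = - \sin(\xi) - 2 \sin(4 \xi)$; $u_t(\xi,0) = e^{-\xi}w_t(\xi,0) = 4 \sin(2 \xi)$. The boundary conditions carry over: $u(0,t) = u(\pi,t) = 0$.
Solve for $u$:
  Using separation of variables $u = X(\xi)T(t)$:
  Eigenfunctions: $\sin(n\xi)$, $n = 1, 2, 3, \ldots$
  General solution: $u(\xi, t) = \sum [A_n \cos(2n t) + B_n \sin(2n t)] \sin(n\xi)$
  From $u(\xi,0) = - \sin(\xi) - 2 \sin(4 \xi)$: $A_1=-1, A_4=-2$. From $u_t(\xi,0) = 4 \sin(2 \xi)$, using $u_t(\xi,0) = \sum \omega_n B_n \sin(n\xi)$ with $\omega_n = 2n$: $B_2 = 4/4 = 1$.
Hence $u(\xi,t) = \sin(4 t) \sin(2 \xi) - \sin(\xi) \cos(2 t) - 2 \sin(4 \xi) \cos(8 t)$.
Transform back: $w(\xi,t) = e^{\xi}u(\xi,t)$.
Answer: $w(\xi, t) = - e^{\xi} \sin(\xi) \cos(2 t) + e^{\xi} \sin(2 \xi) \sin(4 t) - 2 e^{\xi} \sin(4 \xi) \cos(8 t)$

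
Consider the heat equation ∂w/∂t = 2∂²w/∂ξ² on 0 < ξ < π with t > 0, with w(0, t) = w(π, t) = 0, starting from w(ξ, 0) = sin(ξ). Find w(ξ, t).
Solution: Using separation of variables w = X(ξ)T(t):
Eigenfunctions: sin(nξ), n = 1, 2, 3, ...
General solution: w(ξ, t) = Σ c_n sin(nξ) exp(-2n² t)
Matching w(ξ,0) = sin(ξ) term by term: c_1=1.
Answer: w(ξ, t) = exp(-2t)sin(ξ)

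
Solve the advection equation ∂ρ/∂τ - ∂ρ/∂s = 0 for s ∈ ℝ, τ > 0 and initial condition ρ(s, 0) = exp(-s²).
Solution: By method of characteristics (waves move left with speed 1):
Along characteristics s + τ = const, ρ is constant, so ρ(s,τ) = f(s + τ) with f = ρ(·, 0).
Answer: ρ(s, τ) = exp(-(s + τ)²)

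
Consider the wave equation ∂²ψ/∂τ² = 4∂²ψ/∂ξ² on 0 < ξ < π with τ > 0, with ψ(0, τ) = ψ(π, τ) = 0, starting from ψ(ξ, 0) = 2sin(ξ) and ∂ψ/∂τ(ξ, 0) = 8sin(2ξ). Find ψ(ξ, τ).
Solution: Using separation of variables ψ = X(ξ)T(τ):
Eigenfunctions: sin(nξ), n = 1, 2, 3, ...
General solution: ψ(ξ, τ) = Σ [A_n cos(2n τ) + B_n sin(2n τ)] sin(nξ)
From ψ(ξ,0) = 2sin(ξ): A_1=2. From ψ_τ(ξ,0) = 8sin(2ξ), using ψ_τ(ξ,0) = Σ ω_n B_n sin(nξ) with ω_n = 2n: B_2 = 8/4 = 2.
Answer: ψ(ξ, τ) = 2sin(ξ)cos(2τ) + 2sin(2ξ)sin(4τ)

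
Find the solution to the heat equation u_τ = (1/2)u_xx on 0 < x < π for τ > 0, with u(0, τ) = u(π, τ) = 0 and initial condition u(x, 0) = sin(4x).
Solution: Separating variables: u = Σ c_n exp(-n²τ/2) sin(nx). From u(x,0) = sin(4x): c_4=1.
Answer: u(x, τ) = exp(-8τ)sin(4x)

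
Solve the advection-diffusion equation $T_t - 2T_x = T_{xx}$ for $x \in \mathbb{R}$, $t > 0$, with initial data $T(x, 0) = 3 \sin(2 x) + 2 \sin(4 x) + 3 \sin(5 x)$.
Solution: Moving frame: $\eta = x + 2t$, $\sigma = t$, $T = u(\eta,\sigma)$, so $T_t = u_{\sigma} + 2u_{\eta}$ and $T_{xx} = u_{\eta\eta}$.
Hence $T_t - 2T_x = u_{\sigma}$ and the PDE becomes the heat equation $u_{\sigma} = u_{\eta\eta}$ on $\eta \in \mathbb{R}$.
Initial data: $u(\eta,0) = T(\eta,0) = 3 \sin(2 \eta) + 2 \sin(4 \eta) + 3 \sin(5 \eta)$. Each mode $\sin(n\eta)$ decays as $e^{-n^2\sigma}$ on $\mathbb{R}$, so $u(\eta,\sigma) = \sum c_n e^{-n^2\sigma} \sin(n\eta)$ with $c_2=3, c_4=2, c_5=3$: $u(\eta,\sigma) = 3 e^{-4 \sigma} \sin(2 \eta) + 2 e^{-16 \sigma} \sin(4 \eta) + 3 e^{-25 \sigma} \sin(5 \eta)$.
Substituting back: $T(x,t) = u(x + 2t, t)$.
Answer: $T(x, t) = 3 e^{-4 t} \sin(4 t + 2 x) + 2 e^{-16 t} \sin(8 t + 4 x) + 3 e^{-25 t} \sin(10 t + 5 x)$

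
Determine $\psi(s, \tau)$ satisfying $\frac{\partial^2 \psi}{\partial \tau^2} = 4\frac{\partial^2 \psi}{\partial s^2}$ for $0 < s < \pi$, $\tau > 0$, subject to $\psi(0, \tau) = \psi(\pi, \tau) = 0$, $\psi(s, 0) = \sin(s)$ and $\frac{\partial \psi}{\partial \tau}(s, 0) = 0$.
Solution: Separating variables: $\psi = \sum [A_n \cos(\omega_n \tau) + B_n \sin(\omega_n \tau)] \sin(ns)$, $\omega_n = 2n$. From ICs: $A_1=1$.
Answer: $\psi(s, \tau) = \sin(s) \cos(2 \tau)$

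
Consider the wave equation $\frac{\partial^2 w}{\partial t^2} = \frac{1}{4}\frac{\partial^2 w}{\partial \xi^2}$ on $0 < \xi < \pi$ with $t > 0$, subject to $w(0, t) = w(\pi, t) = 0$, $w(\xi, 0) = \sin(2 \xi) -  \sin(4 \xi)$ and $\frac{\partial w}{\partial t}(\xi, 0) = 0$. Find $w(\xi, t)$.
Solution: Using separation of variables $w = X(\xi)T(t)$:
Eigenfunctions: $\sin(n\xi)$, $n = 1, 2, 3, \ldots$
General solution: $w(\xi, t) = \sum [A_n \cos(n t/2) + B_n \sin(n t/2)] \sin(n\xi)$
From $w(\xi,0) = \sin(2 \xi) - \sin(4 \xi)$: $A_2=1, A_4=-1$. From $w_t(\xi,0) = 0$: all $B_n = 0$.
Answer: $w(\xi, t) = \sin(2 \xi) \cos(t) -  \sin(4 \xi) \cos(2 t)$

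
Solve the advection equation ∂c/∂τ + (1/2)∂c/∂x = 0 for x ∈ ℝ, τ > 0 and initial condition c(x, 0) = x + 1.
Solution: By method of characteristics (waves move right with speed 1/2):
Along characteristics x - (1/2)τ = const, c is constant, so c(x,τ) = f(x - (1/2)τ) with f = c(·, 0).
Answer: c(x, τ) = x - (1/2)τ + 1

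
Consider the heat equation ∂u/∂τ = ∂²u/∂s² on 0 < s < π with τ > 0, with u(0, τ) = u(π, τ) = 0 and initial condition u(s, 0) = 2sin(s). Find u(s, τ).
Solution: Separating variables: u = Σ c_n exp(-n²τ) sin(ns). From u(s,0) = 2sin(s): c_1=2.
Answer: u(s, τ) = 2exp(-τ)sin(s)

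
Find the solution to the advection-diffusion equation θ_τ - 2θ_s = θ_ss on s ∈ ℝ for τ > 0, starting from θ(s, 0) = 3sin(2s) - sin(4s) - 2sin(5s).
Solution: Moving frame: η = s + 2τ, σ = τ, θ = u(η,σ), so θ_τ = u_σ + 2u_η and θ_ss = u_ηη.
Hence θ_τ - 2θ_s = u_σ and the PDE becomes the heat equation u_σ = u_ηη on η ∈ ℝ.
Initial data: u(η,0) = θ(η,0) = 3sin(2η) - sin(4η) - 2sin(5η). Each mode sin(nη) decays as exp(-n²σ) on ℝ, so u(η,σ) = Σ c_n exp(-n²σ) sin(nη) with c_2=3, c_4=-1, c_5=-2: u(η,σ) = 3exp(-4σ)sin(2η) - exp(-16σ)sin(4η) - 2exp(-25σ)sin(5η).
Substituting back: θ(s,τ) = u(s + 2τ, τ).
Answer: θ(s, τ) = 3exp(-4τ)sin(2s + 4τ) - exp(-16τ)sin(4s + 8τ) - 2exp(-25τ)sin(5s + 10τ)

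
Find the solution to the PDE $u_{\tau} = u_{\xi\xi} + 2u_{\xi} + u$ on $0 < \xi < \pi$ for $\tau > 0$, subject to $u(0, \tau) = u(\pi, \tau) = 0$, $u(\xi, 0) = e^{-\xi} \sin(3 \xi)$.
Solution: Substitute $u = e^{-\xi}w$.
Then $u_{\xi} = e^{-\xi}(w_{\xi} - w)$, $u_{\xi\xi} = e^{-\xi}(w_{\xi\xi} - 2w_{\xi} + w)$, $u_{\tau} = e^{-\xi}w_{\tau}$; substituting and dividing by $e^{-\xi}$, the lower-order terms cancel: $w_{\tau} = w_{\xi\xi}$ (standard heat equation).
Data for $w$: $w(\xi,0) = e^{\xi}u(\xi,0) = \sin(3 \xi)$. The boundary conditions carry over: $w(0,\tau) = w(\pi,\tau) = 0$.
Separating variables: $w = \sum c_n e^{-n^2\tau} \sin(n\xi)$. From $w(\xi,0) = \sin(3 \xi)$: $c_3=1$.
So $w(\xi,\tau) = e^{-9 \tau} \sin(3 \xi)$, and $u(\xi,\tau) = e^{-\xi}w(\xi,\tau)$.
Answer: $u(\xi, \tau) = e^{-9 \tau} e^{-\xi} \sin(3 \xi)$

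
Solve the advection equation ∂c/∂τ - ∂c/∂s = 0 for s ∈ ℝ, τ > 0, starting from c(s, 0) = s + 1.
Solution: By characteristics (ds/dτ = -1), c(s,τ) = f(s + τ) with f = c(·, 0).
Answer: c(s, τ) = s + τ + 1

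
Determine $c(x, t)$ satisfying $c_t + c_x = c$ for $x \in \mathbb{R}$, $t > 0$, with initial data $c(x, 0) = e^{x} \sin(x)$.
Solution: Substitute $c = e^{x}u$, i.e. $u = e^{-x}c$.
By the product rule, $c_x = e^{x}(u_x + u)$, $c_t = e^{x}u_t$.
Substituting into the PDE and dividing by $e^{x}$: $u_t + (u_x + u) = u$.
The lower-order terms cancel, leaving the standard advection equation $u_t + u_x = 0$.
Initial data for $u$: $u(x,0) = e^{-x}c(x,0) = \sin(x)$.
Solve for $u$:
  By method of characteristics (waves move right with speed 1):
  Along characteristics $x - t =$ const, $u$ is constant, so $u(x,t) = f(x - t)$ with $f = u( \cdot , 0)$.
Hence $u(x,t) = - \sin(t - x)$.
Transform back: $c(x,t) = e^{x}u(x,t)$.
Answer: $c(x, t) = - e^{x} \sin(t - x)$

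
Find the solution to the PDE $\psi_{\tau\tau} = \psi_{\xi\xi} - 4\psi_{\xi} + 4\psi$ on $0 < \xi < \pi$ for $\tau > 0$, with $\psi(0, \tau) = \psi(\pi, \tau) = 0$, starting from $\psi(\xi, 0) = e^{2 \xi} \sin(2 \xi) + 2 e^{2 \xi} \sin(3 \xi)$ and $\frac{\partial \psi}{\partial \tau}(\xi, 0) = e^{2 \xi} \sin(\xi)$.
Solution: Substitute $\psi = e^{2\xi}u$, i.e. $u = e^{-2\xi}\psi$.
By the product rule, $\psi_{\xi} = e^{2\xi}(u_{\xi} + 2u)$, $\psi_{\xi\xi} = e^{2\xi}(u_{\xi\xi} + 4u_{\xi} + 4u)$, $\psi_{\tau\tau} = e^{2\xi}u_{\tau\tau}$.
Substituting into the PDE and dividing by $e^{2\xi}$: $u_{\tau\tau} = (u_{\xi\xi} + 4u_{\xi} + 4u) - 4(u_{\xi} + 2u) + 4u$.
The lower-order terms cancel, leaving the standard wave equation $u_{\tau\tau} = u_{\xi\xi}$.
Initial data for $u$: $u(\xi,0) = e^{-2\xi}\psi(\xi,0) = \sin(2 \xi) + 2 \sin(3 \xi)$; $u_{\tau}(\xi,0) = e^{-2\xi}\psi_{\tau}(\xi,0) = \sin(\xi)$. The boundary conditions carry over: $u(0,\tau) = u(\pi,\tau) = 0$.
Solve for $u$:
  Using separation of variables $u = X(\xi)T(\tau)$:
  Eigenfunctions: $\sin(n\xi)$, $n = 1, 2, 3, \ldots$
  General solution: $u(\xi, \tau) = \sum [A_n \cos(n \tau) + B_n \sin(n \tau)] \sin(n\xi)$
  From $u(\xi,0) = \sin(2 \xi) + 2 \sin(3 \xi)$: $A_2=1, A_3=2$. From $u_{\tau}(\xi,0) = \sin(\xi)$, using $u_{\tau}(\xi,0) = \sum \omega_n B_n \sin(n\xi)$ with $\omega_n = n$: $B_1 = 1/1 = 1$.
Hence $u(\xi,\tau) = \sin(\xi) \sin(\tau) + \sin(2 \xi) \cos(2 \tau) + 2 \sin(3 \xi) \cos(3 \tau)$.
Transform back: $\psi(\xi,\tau) = e^{2\xi}u(\xi,\tau)$.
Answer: $\psi(\xi, \tau) = e^{2 \xi} \sin(\tau) \sin(\xi) + e^{2 \xi} \sin(2 \xi) \cos(2 \tau) + 2 e^{2 \xi} \sin(3 \xi) \cos(3 \tau)$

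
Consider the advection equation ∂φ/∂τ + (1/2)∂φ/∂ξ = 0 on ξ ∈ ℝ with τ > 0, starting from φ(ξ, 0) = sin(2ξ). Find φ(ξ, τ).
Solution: By method of characteristics (waves move right with speed 1/2):
Along characteristics ξ - (1/2)τ = const, φ is constant, so φ(ξ,τ) = f(ξ - (1/2)τ) with f = φ(·, 0).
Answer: φ(ξ, τ) = sin(2ξ - τ)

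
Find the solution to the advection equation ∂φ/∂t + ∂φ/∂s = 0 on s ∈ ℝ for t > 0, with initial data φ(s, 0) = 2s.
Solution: By characteristics (ds/dt = 1), φ(s,t) = f(s - t) with f = φ(·, 0).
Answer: φ(s, t) = 2s - 2t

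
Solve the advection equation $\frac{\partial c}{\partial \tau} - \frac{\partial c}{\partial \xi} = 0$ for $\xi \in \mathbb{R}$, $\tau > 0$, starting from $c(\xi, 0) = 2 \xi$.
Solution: By method of characteristics (waves move left with speed 1):
Along characteristics $\xi + \tau =$ const, $c$ is constant, so $c(\xi,\tau) = f(\xi + \tau)$ with $f = c( \cdot , 0)$.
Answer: $c(\xi, \tau) = 2 \tau + 2 \xi$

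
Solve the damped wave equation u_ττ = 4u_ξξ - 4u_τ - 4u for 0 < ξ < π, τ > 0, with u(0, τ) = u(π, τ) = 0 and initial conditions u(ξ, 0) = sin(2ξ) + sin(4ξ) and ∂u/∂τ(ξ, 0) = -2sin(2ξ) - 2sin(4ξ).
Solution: Substitute u = exp(-2τ)w.
Then u_τ = exp(-2τ)(w_τ - 2w), u_ττ = exp(-2τ)(w_ττ - 4w_τ + 4w), u_ξξ = exp(-2τ)w_ξξ; substituting and dividing by exp(-2τ), the lower-order terms cancel: w_ττ = 4w_ξξ (standard wave equation).
Data for w: w(ξ,0) = u(ξ,0) = sin(2ξ) + sin(4ξ); w_τ(ξ,0) = u_τ(ξ,0) + 2u(ξ,0) = 0. The boundary conditions carry over: w(0,τ) = w(π,τ) = 0.
Separating variables: w = Σ [A_n cos(ω_n τ) + B_n sin(ω_n τ)] sin(nξ), ω_n = 2n. From ICs: A_2=1, A_4=1.
So w(ξ,τ) = sin(2ξ)cos(4τ) + sin(4ξ)cos(8τ), and u(ξ,τ) = exp(-2τ)w(ξ,τ).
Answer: u(ξ, τ) = exp(-2τ)sin(2ξ)cos(4τ) + exp(-2τ)sin(4ξ)cos(8τ)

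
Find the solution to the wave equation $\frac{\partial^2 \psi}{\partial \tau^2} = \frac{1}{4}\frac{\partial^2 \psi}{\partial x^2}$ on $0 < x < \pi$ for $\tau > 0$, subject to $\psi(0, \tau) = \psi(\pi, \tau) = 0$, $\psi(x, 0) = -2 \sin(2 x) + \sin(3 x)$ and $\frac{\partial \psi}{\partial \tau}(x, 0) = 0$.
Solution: Using separation of variables $\psi = X(x)T(\tau)$:
Eigenfunctions: $\sin(nx)$, $n = 1, 2, 3, \ldots$
General solution: $\psi(x, \tau) = \sum [A_n \cos(n \tau/2) + B_n \sin(n \tau/2)] \sin(nx)$
From $\psi(x,0) = -2 \sin(2 x) + \sin(3 x)$: $A_2=-2, A_3=1$. From $\psi_{\tau}(x,0) = 0$: all $B_n = 0$.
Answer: $\psi(x, \tau) = -2 \sin(2 x) \cos(\tau) + \sin(3 x) \cos(3 \tau/2)$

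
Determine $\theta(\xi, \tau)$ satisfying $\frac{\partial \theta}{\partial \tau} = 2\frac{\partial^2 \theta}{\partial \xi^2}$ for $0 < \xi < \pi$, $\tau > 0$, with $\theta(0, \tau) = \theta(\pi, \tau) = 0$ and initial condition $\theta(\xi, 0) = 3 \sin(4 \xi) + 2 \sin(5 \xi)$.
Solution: Separating variables: $\theta = \sum c_n e^{-2n^2\tau} \sin(n\xi)$. From $\theta(\xi,0) = 3 \sin(4 \xi) + 2 \sin(5 \xi)$: $c_4=3, c_5=2$.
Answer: $\theta(\xi, \tau) = 3 e^{-32 \tau} \sin(4 \xi) + 2 e^{-50 \tau} \sin(5 \xi)$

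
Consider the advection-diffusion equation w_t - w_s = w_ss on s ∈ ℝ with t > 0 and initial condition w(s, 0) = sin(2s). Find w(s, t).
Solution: Change to a moving frame: let η = s + t, σ = t and write w(s,t) = u(η,σ).
By the chain rule w_t = u_σ + u_η, w_s = u_η, w_ss = u_ηη.
Then w_t - w_s = u_σ: the advection term cancels and the PDE becomes the heat equation u_σ = u_ηη on η ∈ ℝ.
Initial data: u(η,0) = w(η,0) = sin(2η).
On η ∈ ℝ each mode satisfies (sin(nη))″ = -n² sin(nη), so exp(-n²σ) sin(nη) solves the heat equation; by superposition u(η,σ) = Σ c_n exp(-n²σ) sin(nη).
Reading off the coefficients: c_2=1, so u(η,σ) = exp(-4σ)sin(2η).
Substituting back η = s + t, σ = t: w(s,t) = u(s + t, t).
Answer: w(s, t) = exp(-4t)sin(2s + 2t)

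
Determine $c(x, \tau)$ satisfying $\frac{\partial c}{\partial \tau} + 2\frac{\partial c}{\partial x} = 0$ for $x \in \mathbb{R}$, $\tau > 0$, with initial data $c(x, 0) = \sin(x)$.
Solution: By method of characteristics (waves move right with speed 2):
Along characteristics $x - 2\tau =$ const, $c$ is constant, so $c(x,\tau) = f(x - 2\tau)$ with $f = c( \cdot , 0)$.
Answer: $c(x, \tau) = - \sin(2 \tau - x)$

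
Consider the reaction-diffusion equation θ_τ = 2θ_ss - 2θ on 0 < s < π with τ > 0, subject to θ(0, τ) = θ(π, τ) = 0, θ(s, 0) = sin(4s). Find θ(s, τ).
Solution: Substitute θ = exp(-2τ)u, i.e. u = exp(2τ)θ.
By the product rule, θ_τ = exp(-2τ)(u_τ - 2u), θ_ss = exp(-2τ)u_ss.
Substituting into the PDE and dividing by exp(-2τ): u_τ - 2u = 2u_ss - 2u.
The lower-order terms cancel, leaving the standard heat equation u_τ = 2u_ss.
Initial data for u: u(s,0) = θ(s,0) = sin(4s). The boundary conditions carry over: u(0,τ) = u(π,τ) = 0.
Solve for u:
  Using separation of variables u = X(s)G(τ):
  Eigenfunctions: sin(ns), n = 1, 2, 3, ...
  General solution: u(s, τ) = Σ c_n sin(ns) exp(-2n² τ)
  Matching u(s,0) = sin(4s) term by term: c_4=1.
Hence u(s,τ) = exp(-32τ)sin(4s).
Transform back: θ(s,τ) = exp(-2τ)u(s,τ).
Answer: θ(s, τ) = exp(-34τ)sin(4s)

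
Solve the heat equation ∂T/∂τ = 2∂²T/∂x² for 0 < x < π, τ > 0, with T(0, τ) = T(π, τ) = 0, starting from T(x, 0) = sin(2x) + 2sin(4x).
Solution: Using separation of variables T = X(x)G(τ):
Eigenfunctions: sin(nx), n = 1, 2, 3, ...
General solution: T(x, τ) = Σ c_n sin(nx) exp(-2n² τ)
Matching T(x,0) = sin(2x) + 2sin(4x) term by term: c_2=1, c_4=2.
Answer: T(x, τ) = exp(-8τ)sin(2x) + 2exp(-32τ)sin(4x)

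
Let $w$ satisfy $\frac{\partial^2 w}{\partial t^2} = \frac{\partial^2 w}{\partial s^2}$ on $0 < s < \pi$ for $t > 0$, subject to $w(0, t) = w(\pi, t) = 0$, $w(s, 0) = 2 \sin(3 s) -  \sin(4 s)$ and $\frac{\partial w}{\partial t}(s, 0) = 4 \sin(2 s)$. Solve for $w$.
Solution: Separating variables: $w = \sum [A_n \cos(\omega_n t) + B_n \sin(\omega_n t)] \sin(ns)$, $\omega_n = n$. From ICs ($B_n$ = velocity coefficient / $\omega_n$): $A_3=2, A_4=-1, B_2=2$.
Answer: $w(s, t) = 2 \sin(2 s) \sin(2 t) + 2 \sin(3 s) \cos(3 t) -  \sin(4 s) \cos(4 t)$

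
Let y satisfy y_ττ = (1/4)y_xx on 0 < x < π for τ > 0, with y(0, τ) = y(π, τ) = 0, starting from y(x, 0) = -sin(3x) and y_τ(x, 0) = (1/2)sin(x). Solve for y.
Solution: Using separation of variables y = X(x)T(τ):
Eigenfunctions: sin(nx), n = 1, 2, 3, ...
General solution: y(x, τ) = Σ [A_n cos(n τ/2) + B_n sin(n τ/2)] sin(nx)
From y(x,0) = -sin(3x): A_3=-1. From y_τ(x,0) = (1/2)sin(x), using y_τ(x,0) = Σ ω_n B_n sin(nx) with ω_n = n/2: B_1 = (1/2)/(1/2) = 1.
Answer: y(x, τ) = sin(x)sin(τ/2) - sin(3x)cos(3τ/2)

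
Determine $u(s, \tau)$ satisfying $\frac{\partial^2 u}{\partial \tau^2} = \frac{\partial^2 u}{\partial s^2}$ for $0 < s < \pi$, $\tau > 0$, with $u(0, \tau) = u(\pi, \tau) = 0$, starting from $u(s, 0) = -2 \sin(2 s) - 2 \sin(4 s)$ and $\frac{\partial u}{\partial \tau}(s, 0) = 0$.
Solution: Using separation of variables $u = X(s)T(\tau)$:
Eigenfunctions: $\sin(ns)$, $n = 1, 2, 3, \ldots$
General solution: $u(s, \tau) = \sum [A_n \cos(n \tau) + B_n \sin(n \tau)] \sin(ns)$
From $u(s,0) = -2 \sin(2 s) - 2 \sin(4 s)$: $A_2=-2, A_4=-2$. From $u_{\tau}(s,0) = 0$: all $B_n = 0$.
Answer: $u(s, \tau) = -2 \sin(2 s) \cos(2 \tau) - 2 \sin(4 s) \cos(4 \tau)$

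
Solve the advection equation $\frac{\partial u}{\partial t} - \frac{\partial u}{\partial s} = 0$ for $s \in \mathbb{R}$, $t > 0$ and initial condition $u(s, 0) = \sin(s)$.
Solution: By characteristics ($ds/dt = -1$), $u(s,t) = f(s + t)$ with $f = u( \cdot , 0)$.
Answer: $u(s, t) = \sin(s + t)$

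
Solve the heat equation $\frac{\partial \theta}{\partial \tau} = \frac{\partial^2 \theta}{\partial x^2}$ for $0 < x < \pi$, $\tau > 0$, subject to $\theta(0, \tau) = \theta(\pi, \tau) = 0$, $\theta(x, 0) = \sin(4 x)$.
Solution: Using separation of variables $\theta = X(x)G(\tau)$:
Eigenfunctions: $\sin(nx)$, $n = 1, 2, 3, \ldots$
General solution: $\theta(x, \tau) = \sum c_n \sin(nx) e^{-n^2 \tau}$
Matching $\theta(x,0) = \sin(4 x)$ term by term: $c_4=1$.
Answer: $\theta(x, \tau) = e^{-16 \tau} \sin(4 x)$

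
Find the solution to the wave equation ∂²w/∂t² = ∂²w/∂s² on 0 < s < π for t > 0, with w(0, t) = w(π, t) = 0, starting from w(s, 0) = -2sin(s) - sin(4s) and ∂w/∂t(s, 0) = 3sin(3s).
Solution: Using separation of variables w = X(s)T(t):
Eigenfunctions: sin(ns), n = 1, 2, 3, ...
General solution: w(s, t) = Σ [A_n cos(n t) + B_n sin(n t)] sin(ns)
From w(s,0) = -2sin(s) - sin(4s): A_1=-2, A_4=-1. From w_t(s,0) = 3sin(3s), using w_t(s,0) = Σ ω_n B_n sin(ns) with ω_n = n: B_3 = 3/3 = 1.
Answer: w(s, t) = -2sin(s)cos(t) + sin(3s)sin(3t) - sin(4s)cos(4t)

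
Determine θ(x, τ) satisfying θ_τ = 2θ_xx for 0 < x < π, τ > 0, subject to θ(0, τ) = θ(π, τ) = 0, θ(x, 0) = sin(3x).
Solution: Using separation of variables θ = X(x)G(τ):
Eigenfunctions: sin(nx), n = 1, 2, 3, ...
General solution: θ(x, τ) = Σ c_n sin(nx) exp(-2n² τ)
Matching θ(x,0) = sin(3x) term by term: c_3=1.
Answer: θ(x, τ) = exp(-18τ)sin(3x)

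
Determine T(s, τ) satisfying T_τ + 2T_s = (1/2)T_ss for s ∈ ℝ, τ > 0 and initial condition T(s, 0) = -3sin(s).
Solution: Change to a moving frame: let η = s - 2τ, σ = τ and write T(s,τ) = u(η,σ).
By the chain rule T_τ = u_σ - 2u_η, T_s = u_η, T_ss = u_ηη.
Then T_τ + 2T_s = u_σ: the advection term cancels and the PDE becomes the heat equation u_σ = (1/2)u_ηη on η ∈ ℝ.
Initial data: u(η,0) = T(η,0) = -3sin(η).
On η ∈ ℝ each mode satisfies (sin(nη))″ = -n² sin(nη), so exp(-n²σ/2) sin(nη) solves the heat equation; by superposition u(η,σ) = Σ c_n exp(-n²σ/2) sin(nη).
Reading off the coefficients: c_1=-3, so u(η,σ) = -3exp(-σ/2)sin(η).
Substituting back η = s - 2τ, σ = τ: T(s,τ) = u(s - 2τ, τ).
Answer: T(s, τ) = -3exp(-τ/2)sin(s - 2τ)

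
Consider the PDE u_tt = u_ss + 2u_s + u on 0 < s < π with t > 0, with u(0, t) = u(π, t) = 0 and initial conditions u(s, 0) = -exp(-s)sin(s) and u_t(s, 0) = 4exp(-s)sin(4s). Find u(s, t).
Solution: Substitute u = exp(-s)w, i.e. w = exp(s)u.
By the product rule, u_s = exp(-s)(w_s - w), u_ss = exp(-s)(w_ss - 2w_s + w), u_tt = exp(-s)w_tt.
Substituting into the PDE and dividing by exp(-s): w_tt = (w_ss - 2w_s + w) + 2(w_s - w) + w.
The lower-order terms cancel, leaving the standard wave equation w_tt = w_ss.
Initial data for w: w(s,0) = exp(s)u(s,0) = -sin(s); w_t(s,0) = exp(s)u_t(s,0) = 4sin(4s). The boundary conditions carry over: w(0,t) = w(π,t) = 0.
Solve for w:
  Using separation of variables w = X(s)T(t):
  Eigenfunctions: sin(ns), n = 1, 2, 3, ...
  General solution: w(s, t) = Σ [A_n cos(n t) + B_n sin(n t)] sin(ns)
  From w(s,0) = -sin(s): A_1=-1. From w_t(s,0) = 4sin(4s), using w_t(s,0) = Σ ω_n B_n sin(ns) with ω_n = n: B_4 = 4/4 = 1.
Hence w(s,t) = -sin(s)cos(t) + sin(4s)sin(4t).
Transform back: u(s,t) = exp(-s)w(s,t).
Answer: u(s, t) = -exp(-s)sin(s)cos(t) + exp(-s)sin(4s)sin(4t)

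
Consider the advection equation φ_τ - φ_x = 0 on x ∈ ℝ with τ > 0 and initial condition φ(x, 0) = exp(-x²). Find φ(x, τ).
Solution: By characteristics (dx/dτ = -1), φ(x,τ) = f(x + τ) with f = φ(·, 0).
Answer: φ(x, τ) = exp(-(x + τ)²)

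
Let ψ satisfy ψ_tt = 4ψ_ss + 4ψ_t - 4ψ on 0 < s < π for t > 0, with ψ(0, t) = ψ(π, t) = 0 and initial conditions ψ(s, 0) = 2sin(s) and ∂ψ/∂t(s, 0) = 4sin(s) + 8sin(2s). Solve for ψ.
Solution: Substitute ψ = exp(2t)u, i.e. u = exp(-2t)ψ.
By the product rule, ψ_t = exp(2t)(u_t + 2u), ψ_tt = exp(2t)(u_tt + 4u_t + 4u), ψ_ss = exp(2t)u_ss.
Substituting into the PDE and dividing by exp(2t): u_tt + 4u_t + 4u = 4u_ss + 4(u_t + 2u) - 4u.
The lower-order terms cancel, leaving the standard wave equation u_tt = 4u_ss.
Initial data for u: u(s,0) = ψ(s,0) = 2sin(s); u_t(s,0) = ψ_t(s,0) - 2ψ(s,0) = 8sin(2s). The boundary conditions carry over: u(0,t) = u(π,t) = 0.
Solve for u:
  Using separation of variables u = X(s)T(t):
  Eigenfunctions: sin(ns), n = 1, 2, 3, ...
  General solution: u(s, t) = Σ [A_n cos(2n t) + B_n sin(2n t)] sin(ns)
  From u(s,0) = 2sin(s): A_1=2. From u_t(s,0) = 8sin(2s), using u_t(s,0) = Σ ω_n B_n sin(ns) with ω_n = 2n: B_2 = 8/4 = 2.
Hence u(s,t) = 2sin(s)cos(2t) + 2sin(2s)sin(4t).
Transform back: ψ(s,t) = exp(2t)u(s,t).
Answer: ψ(s, t) = 2exp(2t)sin(s)cos(2t) + 2exp(2t)sin(2s)sin(4t)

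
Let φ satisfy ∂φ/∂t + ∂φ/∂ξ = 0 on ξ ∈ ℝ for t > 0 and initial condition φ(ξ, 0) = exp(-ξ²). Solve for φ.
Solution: By method of characteristics (waves move right with speed 1):
Along characteristics ξ - t = const, φ is constant, so φ(ξ,t) = f(ξ - t) with f = φ(·, 0).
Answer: φ(ξ, t) = exp(-(-t + ξ)²)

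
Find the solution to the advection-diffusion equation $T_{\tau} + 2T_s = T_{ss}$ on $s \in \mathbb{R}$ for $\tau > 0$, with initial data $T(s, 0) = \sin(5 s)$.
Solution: Change to a moving frame: let $\eta = s - 2\tau$, $\sigma = \tau$ and write $T(s,\tau) = u(\eta,\sigma)$.
By the chain rule $T_{\tau} = u_{\sigma} - 2u_{\eta}$, $T_s = u_{\eta}$, $T_{ss} = u_{\eta\eta}$.
Then $T_{\tau} + 2T_s = u_{\sigma}$: the advection term cancels and the PDE becomes the heat equation $u_{\sigma} = u_{\eta\eta}$ on $\eta \in \mathbb{R}$.
Initial data: $u(\eta,0) = T(\eta,0) = \sin(5 \eta)$.
On $\eta \in \mathbb{R}$ each mode satisfies $(\sin(n\eta))'' = -n^2 \sin(n\eta)$, so $e^{-n^2\sigma} \sin(n\eta)$ solves the heat equation; by superposition $u(\eta,\sigma) = \sum c_n e^{-n^2\sigma} \sin(n\eta)$.
Reading off the coefficients: $c_5=1$, so $u(\eta,\sigma) = e^{-25 \sigma} \sin(5 \eta)$.
Substituting back $\eta = s - 2\tau$, $\sigma = \tau$: $T(s,\tau) = u(s - 2\tau, \tau)$.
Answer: $T(s, \tau) = - e^{-25 \tau} \sin(10 \tau - 5 s)$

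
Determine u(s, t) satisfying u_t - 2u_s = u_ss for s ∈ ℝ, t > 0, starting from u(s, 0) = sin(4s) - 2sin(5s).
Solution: Change to a moving frame: let η = s + 2t, σ = t and write u(s,t) = w(η,σ).
By the chain rule u_t = w_σ + 2w_η, u_s = w_η, u_ss = w_ηη.
Then u_t - 2u_s = w_σ: the advection term cancels and the PDE becomes the heat equation w_σ = w_ηη on η ∈ ℝ.
Initial data: w(η,0) = u(η,0) = sin(4η) - 2sin(5η).
On η ∈ ℝ each mode satisfies (sin(nη))″ = -n² sin(nη), so exp(-n²σ) sin(nη) solves the heat equation; by superposition w(η,σ) = Σ c_n exp(-n²σ) sin(nη).
Reading off the coefficients: c_4=1, c_5=-2, so w(η,σ) = exp(-16σ)sin(4η) - 2exp(-25σ)sin(5η).
Substituting back η = s + 2t, σ = t: u(s,t) = w(s + 2t, t).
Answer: u(s, t) = exp(-16t)sin(4s + 8t) - 2exp(-25t)sin(5s + 10t)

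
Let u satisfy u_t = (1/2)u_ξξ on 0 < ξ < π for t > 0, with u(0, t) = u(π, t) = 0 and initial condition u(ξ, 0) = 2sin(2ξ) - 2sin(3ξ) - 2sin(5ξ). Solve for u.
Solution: Using separation of variables u = X(ξ)T(t):
Eigenfunctions: sin(nξ), n = 1, 2, 3, ...
General solution: u(ξ, t) = Σ c_n sin(nξ) exp(-n² t/2)
Matching u(ξ,0) = 2sin(2ξ) - 2sin(3ξ) - 2sin(5ξ) term by term: c_2=2, c_3=-2, c_5=-2.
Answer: u(ξ, t) = 2exp(-2t)sin(2ξ) - 2exp(-9t/2)sin(3ξ) - 2exp(-25t/2)sin(5ξ)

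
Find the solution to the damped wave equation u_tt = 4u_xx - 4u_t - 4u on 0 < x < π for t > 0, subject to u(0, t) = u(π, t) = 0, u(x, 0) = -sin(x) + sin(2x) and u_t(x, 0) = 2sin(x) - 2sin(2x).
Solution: Substitute u = exp(-2t)w.
Then u_t = exp(-2t)(w_t - 2w), u_tt = exp(-2t)(w_tt - 4w_t + 4w), u_xx = exp(-2t)w_xx; substituting and dividing by exp(-2t), the lower-order terms cancel: w_tt = 4w_xx (standard wave equation).
Data for w: w(x,0) = u(x,0) = -sin(x) + sin(2x); w_t(x,0) = u_t(x,0) + 2u(x,0) = 0. The boundary conditions carry over: w(0,t) = w(π,t) = 0.
Separating variables: w = Σ [A_n cos(ω_n t) + B_n sin(ω_n t)] sin(nx), ω_n = 2n. From ICs: A_1=-1, A_2=1.
So w(x,t) = -sin(x)cos(2t) + sin(2x)cos(4t), and u(x,t) = exp(-2t)w(x,t).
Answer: u(x, t) = -exp(-2t)sin(x)cos(2t) + exp(-2t)sin(2x)cos(4t)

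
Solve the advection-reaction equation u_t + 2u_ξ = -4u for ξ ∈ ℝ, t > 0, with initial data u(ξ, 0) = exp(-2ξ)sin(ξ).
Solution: Substitute u = exp(-2ξ)w.
Then u_ξ = exp(-2ξ)(w_ξ - 2w), u_t = exp(-2ξ)w_t; substituting and dividing by exp(-2ξ), the lower-order terms cancel: w_t + 2w_ξ = 0 (standard advection equation).
Data for w: w(ξ,0) = exp(2ξ)u(ξ,0) = sin(ξ).
By characteristics (dξ/dt = 2), w(ξ,t) = f(ξ - 2t) with f = w(·, 0).
So w(ξ,t) = -sin(2t - ξ), and u(ξ,t) = exp(-2ξ)w(ξ,t).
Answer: u(ξ, t) = -exp(-2ξ)sin(2t - ξ)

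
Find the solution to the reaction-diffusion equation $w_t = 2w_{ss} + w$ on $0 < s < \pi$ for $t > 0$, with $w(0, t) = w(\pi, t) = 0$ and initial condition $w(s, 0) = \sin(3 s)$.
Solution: Substitute $w = e^{t}u$.
Then $w_t = e^{t}(u_t + u)$, $w_{ss} = e^{t}u_{ss}$; substituting and dividing by $e^{t}$, the lower-order terms cancel: $u_t = 2u_{ss}$ (standard heat equation).
Data for $u$: $u(s,0) = w(s,0) = \sin(3 s)$. The boundary conditions carry over: $u(0,t) = u(\pi,t) = 0$.
Separating variables: $u = \sum c_n e^{-2n^2t} \sin(ns)$. From $u(s,0) = \sin(3 s)$: $c_3=1$.
So $u(s,t) = e^{-18 t} \sin(3 s)$, and $w(s,t) = e^{t}u(s,t)$.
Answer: $w(s, t) = e^{-17 t} \sin(3 s)$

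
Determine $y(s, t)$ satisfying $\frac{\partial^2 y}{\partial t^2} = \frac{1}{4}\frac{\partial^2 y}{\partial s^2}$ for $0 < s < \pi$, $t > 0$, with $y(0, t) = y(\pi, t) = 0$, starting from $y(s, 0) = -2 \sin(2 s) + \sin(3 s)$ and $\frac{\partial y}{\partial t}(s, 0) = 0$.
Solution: Separating variables: $y = \sum [A_n \cos(\omega_n t) + B_n \sin(\omega_n t)] \sin(ns)$, $\omega_n = n/2$. From ICs: $A_2=-2, A_3=1$.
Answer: $y(s, t) = -2 \sin(2 s) \cos(t) + \sin(3 s) \cos(3 t/2)$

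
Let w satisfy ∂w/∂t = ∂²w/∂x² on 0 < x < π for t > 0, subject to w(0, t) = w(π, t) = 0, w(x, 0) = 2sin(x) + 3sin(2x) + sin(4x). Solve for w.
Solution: Using separation of variables w = X(x)T(t):
Eigenfunctions: sin(nx), n = 1, 2, 3, ...
General solution: w(x, t) = Σ c_n sin(nx) exp(-n² t)
Matching w(x,0) = 2sin(x) + 3sin(2x) + sin(4x) term by term: c_1=2, c_2=3, c_4=1.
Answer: w(x, t) = 2exp(-t)sin(x) + 3exp(-4t)sin(2x) + exp(-16t)sin(4x)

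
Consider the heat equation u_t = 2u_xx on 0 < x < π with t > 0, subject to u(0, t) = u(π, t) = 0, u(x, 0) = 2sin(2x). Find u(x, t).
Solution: Separating variables: u = Σ c_n exp(-2n²t) sin(nx). From u(x,0) = 2sin(2x): c_2=2.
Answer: u(x, t) = 2exp(-8t)sin(2x)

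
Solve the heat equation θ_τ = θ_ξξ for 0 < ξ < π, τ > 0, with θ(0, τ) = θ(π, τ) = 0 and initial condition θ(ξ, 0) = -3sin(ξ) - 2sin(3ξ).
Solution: Using separation of variables θ = X(ξ)G(τ):
Eigenfunctions: sin(nξ), n = 1, 2, 3, ...
General solution: θ(ξ, τ) = Σ c_n sin(nξ) exp(-n² τ)
Matching θ(ξ,0) = -3sin(ξ) - 2sin(3ξ) term by term: c_1=-3, c_3=-2.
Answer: θ(ξ, τ) = -3exp(-τ)sin(ξ) - 2exp(-9τ)sin(3ξ)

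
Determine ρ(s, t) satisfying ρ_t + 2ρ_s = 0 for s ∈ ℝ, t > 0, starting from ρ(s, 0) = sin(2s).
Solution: By method of characteristics (waves move right with speed 2):
Along characteristics s - 2t = const, ρ is constant, so ρ(s,t) = f(s - 2t) with f = ρ(·, 0).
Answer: ρ(s, t) = sin(2s - 4t)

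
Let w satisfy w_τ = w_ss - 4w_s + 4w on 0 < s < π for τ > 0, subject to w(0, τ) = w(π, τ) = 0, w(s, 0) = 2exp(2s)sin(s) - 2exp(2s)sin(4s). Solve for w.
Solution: Substitute w = exp(2s)u, i.e. u = exp(-2s)w.
By the product rule, w_s = exp(2s)(u_s + 2u), w_ss = exp(2s)(u_ss + 4u_s + 4u), w_τ = exp(2s)u_τ.
Substituting into the PDE and dividing by exp(2s): u_τ = (u_ss + 4u_s + 4u) - 4(u_s + 2u) + 4u.
The lower-order terms cancel, leaving the standard heat equation u_τ = u_ss.
Initial data for u: u(s,0) = exp(-2s)w(s,0) = 2sin(s) - 2sin(4s). The boundary conditions carry over: u(0,τ) = u(π,τ) = 0.
Solve for u:
  Using separation of variables u = X(s)T(τ):
  Eigenfunctions: sin(ns), n = 1, 2, 3, ...
  General solution: u(s, τ) = Σ c_n sin(ns) exp(-n² τ)
  Matching u(s,0) = 2sin(s) - 2sin(4s) term by term: c_1=2, c_4=-2.
Hence u(s,τ) = 2exp(-τ)sin(s) - 2exp(-16τ)sin(4s).
Transform back: w(s,τ) = exp(2s)u(s,τ).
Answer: w(s, τ) = 2exp(2s)exp(-τ)sin(s) - 2exp(2s)exp(-16τ)sin(4s)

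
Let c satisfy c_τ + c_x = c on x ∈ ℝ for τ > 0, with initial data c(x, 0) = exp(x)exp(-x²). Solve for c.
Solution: Substitute c = exp(x)u.
Then c_x = exp(x)(u_x + u), c_τ = exp(x)u_τ; substituting and dividing by exp(x), the lower-order terms cancel: u_τ + u_x = 0 (standard advection equation).
Data for u: u(x,0) = exp(-x)c(x,0) = exp(-x²).
By characteristics (dx/dτ = 1), u(x,τ) = f(x - τ) with f = u(·, 0).
So u(x,τ) = exp(-(x - τ)²), and c(x,τ) = exp(x)u(x,τ).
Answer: c(x, τ) = exp(x)exp(-(x - τ)²)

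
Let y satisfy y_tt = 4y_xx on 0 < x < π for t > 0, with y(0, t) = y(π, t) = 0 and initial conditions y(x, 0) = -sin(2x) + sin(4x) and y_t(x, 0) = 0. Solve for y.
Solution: Using separation of variables y = X(x)T(t):
Eigenfunctions: sin(nx), n = 1, 2, 3, ...
General solution: y(x, t) = Σ [A_n cos(2n t) + B_n sin(2n t)] sin(nx)
From y(x,0) = -sin(2x) + sin(4x): A_2=-1, A_4=1. From y_t(x,0) = 0: all B_n = 0.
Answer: y(x, t) = -sin(2x)cos(4t) + sin(4x)cos(8t)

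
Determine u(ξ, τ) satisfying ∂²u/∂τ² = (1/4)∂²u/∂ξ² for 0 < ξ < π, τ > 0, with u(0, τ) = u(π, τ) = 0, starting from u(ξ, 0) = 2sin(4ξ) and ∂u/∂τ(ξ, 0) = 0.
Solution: Separating variables: u = Σ [A_n cos(ω_n τ) + B_n sin(ω_n τ)] sin(nξ), ω_n = n/2. From ICs: A_4=2.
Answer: u(ξ, τ) = 2sin(4ξ)cos(2τ)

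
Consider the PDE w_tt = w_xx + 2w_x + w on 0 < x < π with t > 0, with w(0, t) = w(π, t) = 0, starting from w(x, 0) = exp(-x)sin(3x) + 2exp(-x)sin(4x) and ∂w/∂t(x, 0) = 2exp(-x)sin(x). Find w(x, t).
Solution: Substitute w = exp(-x)u.
Then w_x = exp(-x)(u_x - u), w_xx = exp(-x)(u_xx - 2u_x + u), w_tt = exp(-x)u_tt; substituting and dividing by exp(-x), the lower-order terms cancel: u_tt = u_xx (standard wave equation).
Data for u: u(x,0) = exp(x)w(x,0) = sin(3x) + 2sin(4x); u_t(x,0) = exp(x)w_t(x,0) = 2sin(x). The boundary conditions carry over: u(0,t) = u(π,t) = 0.
Separating variables: u = Σ [A_n cos(ω_n t) + B_n sin(ω_n t)] sin(nx), ω_n = n. From ICs (B_n = velocity coefficient / ω_n): A_3=1, A_4=2, B_1=2.
So u(x,t) = 2sin(t)sin(x) + sin(3x)cos(3t) + 2sin(4x)cos(4t), and w(x,t) = exp(-x)u(x,t).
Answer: w(x, t) = 2exp(-x)sin(t)sin(x) + exp(-x)sin(3x)cos(3t) + 2exp(-x)sin(4x)cos(4t)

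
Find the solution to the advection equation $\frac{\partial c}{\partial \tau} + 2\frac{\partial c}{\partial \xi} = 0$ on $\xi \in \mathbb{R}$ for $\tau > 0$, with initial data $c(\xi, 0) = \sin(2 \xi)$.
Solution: By characteristics ($d\xi/d\tau = 2$), $c(\xi,\tau) = f(\xi - 2\tau)$ with $f = c( \cdot , 0)$.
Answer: $c(\xi, \tau) = - \sin(4 \tau - 2 \xi)$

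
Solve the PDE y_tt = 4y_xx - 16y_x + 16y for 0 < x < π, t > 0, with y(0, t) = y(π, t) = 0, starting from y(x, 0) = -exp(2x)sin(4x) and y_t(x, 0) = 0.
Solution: Substitute y = exp(2x)u.
Then y_x = exp(2x)(u_x + 2u), y_xx = exp(2x)(u_xx + 4u_x + 4u), y_tt = exp(2x)u_tt; substituting and dividing by exp(2x), the lower-order terms cancel: u_tt = 4u_xx (standard wave equation).
Data for u: u(x,0) = exp(-2x)y(x,0) = -sin(4x); u_t(x,0) = exp(-2x)y_t(x,0) = 0. The boundary conditions carry over: u(0,t) = u(π,t) = 0.
Separating variables: u = Σ [A_n cos(ω_n t) + B_n sin(ω_n t)] sin(nx), ω_n = 2n. From ICs: A_4=-1.
So u(x,t) = -sin(4x)cos(8t), and y(x,t) = exp(2x)u(x,t).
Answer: y(x, t) = -exp(2x)sin(4x)cos(8t)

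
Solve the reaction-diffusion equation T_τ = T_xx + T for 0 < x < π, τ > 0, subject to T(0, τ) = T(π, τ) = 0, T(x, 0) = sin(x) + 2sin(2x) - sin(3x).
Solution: Substitute T = exp(τ)u, i.e. u = exp(-τ)T.
By the product rule, T_τ = exp(τ)(u_τ + u), T_xx = exp(τ)u_xx.
Substituting into the PDE and dividing by exp(τ): u_τ + u = u_xx + u.
The lower-order terms cancel, leaving the standard heat equation u_τ = u_xx.
Initial data for u: u(x,0) = T(x,0) = sin(x) + 2sin(2x) - sin(3x). The boundary conditions carry over: u(0,τ) = u(π,τ) = 0.
Solve for u:
  Using separation of variables u = X(x)G(τ):
  Eigenfunctions: sin(nx), n = 1, 2, 3, ...
  General solution: u(x, τ) = Σ c_n sin(nx) exp(-n² τ)
  Matching u(x,0) = sin(x) + 2sin(2x) - sin(3x) term by term: c_1=1, c_2=2, c_3=-1.
Hence u(x,τ) = exp(-τ)sin(x) + 2exp(-4τ)sin(2x) - exp(-9τ)sin(3x).
Transform back: T(x,τ) = exp(τ)u(x,τ).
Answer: T(x, τ) = sin(x) + 2exp(-3τ)sin(2x) - exp(-8τ)sin(3x)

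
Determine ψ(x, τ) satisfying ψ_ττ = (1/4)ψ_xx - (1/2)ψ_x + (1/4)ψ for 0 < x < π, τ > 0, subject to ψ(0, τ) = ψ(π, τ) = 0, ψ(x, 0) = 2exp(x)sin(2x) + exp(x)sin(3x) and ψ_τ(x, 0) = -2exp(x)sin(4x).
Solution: Substitute ψ = exp(x)u, i.e. u = exp(-x)ψ.
By the product rule, ψ_x = exp(x)(u_x + u), ψ_xx = exp(x)(u_xx + 2u_x + u), ψ_ττ = exp(x)u_ττ.
Substituting into the PDE and dividing by exp(x): u_ττ = (1/4)(u_xx + 2u_x + u) - (1/2)(u_x + u) + (1/4)u.
The lower-order terms cancel, leaving the standard wave equation u_ττ = (1/4)u_xx.
Initial data for u: u(x,0) = exp(-x)ψ(x,0) = 2sin(2x) + sin(3x); u_τ(x,0) = exp(-x)ψ_τ(x,0) = -2sin(4x). The boundary conditions carry over: u(0,τ) = u(π,τ) = 0.
Solve for u:
  Using separation of variables u = X(x)T(τ):
  Eigenfunctions: sin(nx), n = 1, 2, 3, ...
  General solution: u(x, τ) = Σ [A_n cos(n τ/2) + B_n sin(n τ/2)] sin(nx)
  From u(x,0) = 2sin(2x) + sin(3x): A_2=2, A_3=1. From u_τ(x,0) = -2sin(4x), using u_τ(x,0) = Σ ω_n B_n sin(nx) with ω_n = n/2: B_4 = (-2)/2 = -1.
Hence u(x,τ) = 2sin(2x)cos(τ) + sin(3x)cos(3τ/2) - sin(4x)sin(2τ).
Transform back: ψ(x,τ) = exp(x)u(x,τ).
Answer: ψ(x, τ) = 2exp(x)sin(2x)cos(τ) + exp(x)sin(3x)cos(3τ/2) - exp(x)sin(4x)sin(2τ)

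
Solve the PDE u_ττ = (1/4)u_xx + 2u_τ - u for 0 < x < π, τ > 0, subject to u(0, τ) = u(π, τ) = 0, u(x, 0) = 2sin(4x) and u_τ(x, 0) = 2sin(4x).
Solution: Substitute u = exp(τ)w.
Then u_τ = exp(τ)(w_τ + w), u_ττ = exp(τ)(w_ττ + 2w_τ + w), u_xx = exp(τ)w_xx; substituting and dividing by exp(τ), the lower-order terms cancel: w_ττ = (1/4)w_xx (standard wave equation).
Data for w: w(x,0) = u(x,0) = 2sin(4x); w_τ(x,0) = u_τ(x,0) - u(x,0) = 0. The boundary conditions carry over: w(0,τ) = w(π,τ) = 0.
Separating variables: w = Σ [A_n cos(ω_n τ) + B_n sin(ω_n τ)] sin(nx), ω_n = n/2. From ICs: A_4=2.
So w(x,τ) = 2sin(4x)cos(2τ), and u(x,τ) = exp(τ)w(x,τ).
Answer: u(x, τ) = 2exp(τ)sin(4x)cos(2τ)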